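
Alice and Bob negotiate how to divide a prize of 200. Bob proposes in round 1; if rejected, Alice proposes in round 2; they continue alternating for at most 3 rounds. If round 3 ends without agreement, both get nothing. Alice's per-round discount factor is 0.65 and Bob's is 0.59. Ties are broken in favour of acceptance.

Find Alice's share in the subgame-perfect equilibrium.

53.3

Round 3 (Bob proposes): Alice will accept anything ≥ 0, so Bob offers 0 and keeps 200.
Round 2 (Alice proposes): Bob can get 200 next round, worth 0.59 × 200 = 118 now, so Alice offers 118, keeping 82.
Round 1 (Bob proposes): Alice can get 82 next round, worth 0.65 × 82 = 53.3 now, so Bob offers 53.3, keeping 146.7.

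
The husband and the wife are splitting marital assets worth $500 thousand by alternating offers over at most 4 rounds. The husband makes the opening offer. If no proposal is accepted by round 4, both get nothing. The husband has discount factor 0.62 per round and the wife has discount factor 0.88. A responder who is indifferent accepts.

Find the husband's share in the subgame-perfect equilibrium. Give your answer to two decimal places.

92.74

Solve by backward induction from round 4.
Round 4 (the wife proposes): rejection yields 0 for the husband; the wife offers 0 and keeps 500.
Round 3 (the husband proposes): the wife can get 500 next round, worth 0.88 × 500 = 440 now, so the husband offers 440, keeping 60.
Round 2 (the wife proposes): the husband can get 60 next round, worth 0.62 × 60 = 37.2 now; the wife offers that and keeps 462.8.
Round 1 (the husband proposes): the wife can get 462.8 next round, worth 0.88 × 462.8 = 407.264 now; the husband offers that and keeps 92.736.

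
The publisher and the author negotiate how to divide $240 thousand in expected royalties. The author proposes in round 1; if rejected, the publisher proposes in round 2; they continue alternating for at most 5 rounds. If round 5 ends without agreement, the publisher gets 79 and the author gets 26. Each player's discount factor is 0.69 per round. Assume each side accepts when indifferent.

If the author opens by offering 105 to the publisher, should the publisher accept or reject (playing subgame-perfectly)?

Work out the publisher's continuation value if the offer is rejected.
Round 5 (the author proposes): the publisher gets 79 if talks fail, so the author offers 79 and keeps 161.
Round 4 (the publisher proposes): the author can get 161 next round, worth 0.69 × 161 = 111.09 now. The publisher offers 111.09 and keeps 240 − 111.09 = 128.91.
Round 3 (the author proposes): the publisher can get 128.91 next round, worth 0.69 × 128.91 = 88.9479 now, so the author offers 88.9479, keeping 151.0521.
Round 2 (the publisher proposes): the author can get 151.0521 next round, worth 0.69 × 151.0521 = 104.225949 now; the publisher offers that and keeps 135.774051.
So by rejecting in round 1, the publisher gets 135.774051 next round, worth 0.69 × 135.774051 = 93.68409519 now.
Offer 105 ≥ 93.68409519, so the publisher accepts.

Accept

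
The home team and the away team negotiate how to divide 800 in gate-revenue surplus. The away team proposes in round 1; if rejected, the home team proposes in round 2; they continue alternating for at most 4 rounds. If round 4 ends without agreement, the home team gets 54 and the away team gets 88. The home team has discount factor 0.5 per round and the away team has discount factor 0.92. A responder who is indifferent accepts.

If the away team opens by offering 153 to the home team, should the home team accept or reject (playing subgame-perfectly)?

Reject

Round 4 (the home team proposes): the away team gets 88 if talks fail, so the home team offers 88 and keeps 712.
Round 3 (the away team proposes): the home team can get 712 next round, worth 0.5 × 712 = 356 now; the away team offers that and keeps 444.
Round 2 (the home team proposes): the away team can get 444 next round, worth 0.92 × 444 = 408.48 now. The home team offers 408.48 and keeps 800 − 408.48 = 391.52.
So by rejecting in round 1, the home team gets 391.52 next round, worth 0.5 × 391.52 = 195.76 now.
Offer 153 < 195.76, so the home team rejects.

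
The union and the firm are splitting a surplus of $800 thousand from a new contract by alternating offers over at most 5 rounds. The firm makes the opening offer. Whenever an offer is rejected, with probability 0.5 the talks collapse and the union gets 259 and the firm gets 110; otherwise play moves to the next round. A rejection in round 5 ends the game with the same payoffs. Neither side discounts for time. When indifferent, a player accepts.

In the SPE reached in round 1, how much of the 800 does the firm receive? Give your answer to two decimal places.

Round 5 (the firm proposes): the union gets 259 if talks fail, so the firm offers 259 and keeps 541.
Round 4 (the union proposes): rejecting gives the firm an expected 0.5 × 541 + 0.5 × 110 = 325.5. The union offers 325.5 and keeps 800 − 325.5 = 474.5.
Round 3 (the firm proposes): rejecting gives the union an expected 0.5 × 474.5 + 0.5 × 259 = 366.75, so the firm offers 366.75, keeping 433.25.
Round 2 (the union proposes): rejecting gives the firm an expected 0.5 × 433.25 + 0.5 × 110 = 271.625; the union offers that and keeps 528.375.
Round 1 (the firm proposes): rejecting gives the union an expected 0.5 × 528.375 + 0.5 × 259 = 393.6875, so the firm offers 393.6875, keeping 406.3125.

406.31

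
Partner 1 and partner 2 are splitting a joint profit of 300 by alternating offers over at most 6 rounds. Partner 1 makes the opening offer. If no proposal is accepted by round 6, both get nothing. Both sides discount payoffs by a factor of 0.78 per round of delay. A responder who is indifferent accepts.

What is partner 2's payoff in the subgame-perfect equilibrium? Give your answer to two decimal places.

169.42

Round 6 (partner 2 proposes): partner 1 will accept anything ≥ 0, so partner 2 offers 0 and keeps 300.
Round 5 (partner 1 proposes): partner 2 can get 300 next round, worth 0.78 × 300 = 234 now; partner 1 offers that and keeps 66.
Round 4 (partner 2 proposes): partner 1 can get 66 next round, worth 0.78 × 66 = 51.48 now; partner 2 offers that and keeps 248.52.
Round 3 (partner 1 proposes): partner 2 can get 248.52 next round, worth 0.78 × 248.52 = 193.8456 now, so partner 1 offers 193.8456, keeping 106.1544.
Round 2 (partner 2 proposes): partner 1 can get 106.1544 next round, worth 0.78 × 106.1544 = 82.800432 now, so partner 2 offers 82.800432, keeping 217.199568.
Round 1 (partner 1 proposes): partner 2 can get 217.199568 next round, worth 0.78 × 217.199568 = 169.41566304 now, so partner 1 offers 169.41566304, keeping 130.58433696.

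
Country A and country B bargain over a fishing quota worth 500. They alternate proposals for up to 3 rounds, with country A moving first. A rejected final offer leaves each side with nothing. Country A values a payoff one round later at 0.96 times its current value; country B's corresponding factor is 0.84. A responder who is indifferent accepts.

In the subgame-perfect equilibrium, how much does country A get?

Round 3 (country A proposes): rejection yields 0 for country B; country A offers 0 and keeps 500.
Round 2 (country B proposes): country A can get 500 next round, worth 0.96 × 500 = 480 now. Country B offers 480 and keeps 500 − 480 = 20.
Round 1 (country A proposes): country B can get 20 next round, worth 0.84 × 20 = 16.8 now, so country A offers 16.8, keeping 483.2.

483.2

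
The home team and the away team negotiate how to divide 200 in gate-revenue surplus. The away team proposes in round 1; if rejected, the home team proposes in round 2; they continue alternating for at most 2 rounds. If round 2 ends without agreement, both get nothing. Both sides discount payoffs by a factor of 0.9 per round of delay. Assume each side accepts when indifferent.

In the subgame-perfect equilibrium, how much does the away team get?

20

Work backward from the last round.
Round 2 (the home team proposes): rejection yields 0 for the away team; the home team offers 0 and keeps 200.
Round 1 (the away team proposes): the home team can get 200 next round, worth 0.9 × 200 = 180 now, so the away team offers 180, keeping 20.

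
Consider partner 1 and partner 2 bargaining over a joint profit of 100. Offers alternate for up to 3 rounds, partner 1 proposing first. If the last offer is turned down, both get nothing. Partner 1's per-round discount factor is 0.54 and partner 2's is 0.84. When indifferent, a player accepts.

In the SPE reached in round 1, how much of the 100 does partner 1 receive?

Round 3 (partner 1 proposes): rejection yields 0 for partner 2; partner 1 offers 0 and keeps 100.
Round 2 (partner 2 proposes): partner 1 can get 100 next round, worth 0.54 × 100 = 54 now. Partner 2 offers 54 and keeps 100 − 54 = 46.
Round 1 (partner 1 proposes): partner 2 can get 46 next round, worth 0.84 × 46 = 38.64 now, so partner 1 offers 38.64, keeping 61.36.

61.36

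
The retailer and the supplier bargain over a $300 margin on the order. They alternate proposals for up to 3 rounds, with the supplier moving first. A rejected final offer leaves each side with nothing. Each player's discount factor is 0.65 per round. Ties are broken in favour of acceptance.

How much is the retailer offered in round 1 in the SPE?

By backward induction:
Round 3 (the supplier proposes): rejection yields 0 for the retailer; the supplier offers 0 and keeps 300.
Round 2 (the retailer proposes): the supplier can get 300 next round, worth 0.65 × 300 = 195 now. The retailer offers 195 and keeps 300 − 195 = 105.
Round 1 (the supplier proposes): the retailer can get 105 next round, worth 0.65 × 105 = 68.25 now, so the supplier offers 68.25, keeping 231.75.

68.25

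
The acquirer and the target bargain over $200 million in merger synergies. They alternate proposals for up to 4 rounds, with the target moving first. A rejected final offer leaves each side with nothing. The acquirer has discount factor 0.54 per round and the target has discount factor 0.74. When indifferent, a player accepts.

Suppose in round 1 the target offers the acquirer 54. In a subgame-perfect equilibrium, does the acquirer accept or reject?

Reject

Work out the acquirer's continuation value if the offer is rejected.
Round 4 (the acquirer proposes): the target will accept anything ≥ 0, so the acquirer offers 0 and keeps 200.
Round 3 (the target proposes): the acquirer can get 200 next round, worth 0.54 × 200 = 108 now, so the target offers 108, keeping 92.
Round 2 (the acquirer proposes): the target can get 92 next round, worth 0.74 × 92 = 68.08 now; the acquirer offers that and keeps 131.92.
So by rejecting in round 1, the acquirer gets 131.92 next round, worth 0.54 × 131.92 = 71.2368 now.
Offer 54 < 71.2368, so the acquirer rejects.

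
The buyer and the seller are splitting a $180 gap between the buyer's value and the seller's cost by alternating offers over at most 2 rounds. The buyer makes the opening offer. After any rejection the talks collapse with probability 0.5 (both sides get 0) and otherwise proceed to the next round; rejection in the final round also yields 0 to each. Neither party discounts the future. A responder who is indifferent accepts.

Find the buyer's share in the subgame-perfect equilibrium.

By backward induction:
Round 2 (the seller proposes): the buyer will accept anything ≥ 0, so the seller offers 0 and keeps 180.
Round 1 (the buyer proposes): rejecting gives the seller an expected 0.5 × 180 = 90. The buyer offers 90 and keeps 180 − 90 = 90.

90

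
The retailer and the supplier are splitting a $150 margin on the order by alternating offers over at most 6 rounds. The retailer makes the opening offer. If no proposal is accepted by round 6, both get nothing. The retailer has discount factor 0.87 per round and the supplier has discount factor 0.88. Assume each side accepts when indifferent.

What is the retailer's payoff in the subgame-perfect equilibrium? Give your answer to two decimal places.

42.33

Round 6 (the supplier proposes): rejection yields 0 for the retailer; the supplier offers 0 and keeps 150.
Round 5 (the retailer proposes): the supplier can get 150 next round, worth 0.88 × 150 = 132 now; the retailer offers that and keeps 18.
Round 4 (the supplier proposes): the retailer can get 18 next round, worth 0.87 × 18 = 15.66 now, so the supplier offers 15.66, keeping 134.34.
Round 3 (the retailer proposes): the supplier can get 134.34 next round, worth 0.88 × 134.34 = 118.2192 now; the retailer offers that and keeps 31.7808.
Round 2 (the supplier proposes): the retailer can get 31.7808 next round, worth 0.87 × 31.7808 = 27.649296 now, so the supplier offers 27.649296, keeping 122.350704.
Round 1 (the retailer proposes): the supplier can get 122.350704 next round, worth 0.88 × 122.350704 = 107.66861952 now, so the retailer offers 107.66861952, keeping 42.33138048.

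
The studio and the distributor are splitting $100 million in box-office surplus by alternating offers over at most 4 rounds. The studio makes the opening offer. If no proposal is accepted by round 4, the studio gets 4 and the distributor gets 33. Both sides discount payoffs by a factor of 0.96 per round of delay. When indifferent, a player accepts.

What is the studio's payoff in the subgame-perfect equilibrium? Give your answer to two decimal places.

11.23

Round 4 (the distributor proposes): the studio gets 4 if talks fail, so the distributor offers 4 and keeps 96.
Round 3 (the studio proposes): the distributor can get 96 next round, worth 0.96 × 96 = 92.16 now. The studio offers 92.16 and keeps 100 − 92.16 = 7.84.
Round 2 (the distributor proposes): the studio can get 7.84 next round, worth 0.96 × 7.84 = 7.5264 now. The distributor offers 7.5264 and keeps 100 − 7.5264 = 92.4736.
Round 1 (the studio proposes): the distributor can get 92.4736 next round, worth 0.96 × 92.4736 = 88.774656 now, so the studio offers 88.774656, keeping 11.225344.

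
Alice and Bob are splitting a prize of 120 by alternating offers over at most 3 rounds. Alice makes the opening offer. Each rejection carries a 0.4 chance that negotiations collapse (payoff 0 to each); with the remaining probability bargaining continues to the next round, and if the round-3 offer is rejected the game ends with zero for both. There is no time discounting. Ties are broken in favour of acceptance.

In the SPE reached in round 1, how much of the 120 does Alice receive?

91.2

Round 3 (Alice proposes): rejection yields 0 for Bob; Alice offers 0 and keeps 120.
Round 2 (Bob proposes): rejecting gives Alice an expected 0.6 × 120 = 72, so Bob offers 72, keeping 48.
Round 1 (Alice proposes): rejecting gives Bob an expected 0.6 × 48 = 28.8, so Alice offers 28.8, keeping 91.2.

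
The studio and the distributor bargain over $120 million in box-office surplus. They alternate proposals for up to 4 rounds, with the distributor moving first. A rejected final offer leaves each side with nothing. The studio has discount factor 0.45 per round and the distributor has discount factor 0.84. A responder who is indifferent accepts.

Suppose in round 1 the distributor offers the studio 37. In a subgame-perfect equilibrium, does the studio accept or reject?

Round 4 (the studio proposes): the distributor will accept anything ≥ 0, so the studio offers 0 and keeps 120.
Round 3 (the distributor proposes): the studio can get 120 next round, worth 0.45 × 120 = 54 now, so the distributor offers 54, keeping 66.
Round 2 (the studio proposes): the distributor can get 66 next round, worth 0.84 × 66 = 55.44 now. The studio offers 55.44 and keeps 120 − 55.44 = 64.56.
So by rejecting in round 1, the studio gets 64.56 next round, worth 0.45 × 64.56 = 29.052 now.
Offer 37 ≥ 29.052, so the studio accepts.

Accept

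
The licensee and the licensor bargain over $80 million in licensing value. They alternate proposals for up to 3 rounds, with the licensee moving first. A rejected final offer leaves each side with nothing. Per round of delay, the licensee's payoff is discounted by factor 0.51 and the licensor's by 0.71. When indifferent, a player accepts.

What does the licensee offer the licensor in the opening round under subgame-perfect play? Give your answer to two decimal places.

Solve by backward induction from round 3.
Round 3 (the licensee proposes): the licensor will accept anything ≥ 0, so the licensee offers 0 and keeps 80.
Round 2 (the licensor proposes): the licensee can get 80 next round, worth 0.51 × 80 = 40.8 now; the licensor offers that and keeps 39.2.
Round 1 (the licensee proposes): the licensor can get 39.2 next round, worth 0.71 × 39.2 = 27.832 now; the licensee offers that and keeps 52.168.

27.83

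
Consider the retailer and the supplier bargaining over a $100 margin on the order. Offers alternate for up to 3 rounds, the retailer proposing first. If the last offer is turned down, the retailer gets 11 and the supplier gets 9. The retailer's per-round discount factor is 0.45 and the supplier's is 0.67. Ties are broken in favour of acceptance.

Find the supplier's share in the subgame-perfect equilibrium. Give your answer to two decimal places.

Round 3 (the retailer proposes): the supplier gets 9 if talks fail, so the retailer offers 9 and keeps 91.
Round 2 (the supplier proposes): the retailer can get 91 next round, worth 0.45 × 91 = 40.95 now. The supplier offers 40.95 and keeps 100 − 40.95 = 59.05.
Round 1 (the retailer proposes): the supplier can get 59.05 next round, worth 0.67 × 59.05 = 39.5635 now; the retailer offers that and keeps 60.4365.

39.56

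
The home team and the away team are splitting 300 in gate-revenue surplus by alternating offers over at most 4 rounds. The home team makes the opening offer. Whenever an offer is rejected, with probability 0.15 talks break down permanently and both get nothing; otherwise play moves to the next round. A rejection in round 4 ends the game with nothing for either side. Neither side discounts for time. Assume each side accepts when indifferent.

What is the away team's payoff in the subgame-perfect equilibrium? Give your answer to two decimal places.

By backward induction:
Round 4 (the away team proposes): the home team will accept anything ≥ 0, so the away team offers 0 and keeps 300.
Round 3 (the home team proposes): rejecting gives the away team an expected 0.85 × 300 = 255; the home team offers that and keeps 45.
Round 2 (the away team proposes): rejecting gives the home team an expected 0.85 × 45 = 38.25, so the away team offers 38.25, keeping 261.75.
Round 1 (the home team proposes): rejecting gives the away team an expected 0.85 × 261.75 = 222.4875. The home team offers 222.4875 and keeps 300 − 222.4875 = 77.5125.

222.49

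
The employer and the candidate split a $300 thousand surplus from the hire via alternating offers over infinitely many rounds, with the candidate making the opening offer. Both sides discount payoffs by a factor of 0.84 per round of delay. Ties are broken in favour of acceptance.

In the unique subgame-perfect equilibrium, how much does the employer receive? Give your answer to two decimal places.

Let x be the candidate's share when the candidate proposes and y be the employer's share when the employer proposes.
The employer accepts iff offered ≥ 0.84·y, so x = 300 − 0.84y. Symmetrically y = 300 − 0.84x.
Substituting: x = 300 − 0.84(300 − 0.84x), giving x(1 − 0.84·0.84) = 300(1 − 0.84).
So x = 300 × 0.16 / 0.2944 ≈ 163.0435, and the employer receives 300 − x ≈ 136.9565.

136.96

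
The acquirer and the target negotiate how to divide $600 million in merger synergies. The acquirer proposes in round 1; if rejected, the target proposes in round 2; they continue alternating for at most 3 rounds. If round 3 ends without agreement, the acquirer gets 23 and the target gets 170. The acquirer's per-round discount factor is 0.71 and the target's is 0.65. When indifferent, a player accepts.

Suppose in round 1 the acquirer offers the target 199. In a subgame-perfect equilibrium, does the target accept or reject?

Accept

Round 3 (the acquirer proposes): the target gets 170 if talks fail, so the acquirer offers 170 and keeps 430.
Round 2 (the target proposes): the acquirer can get 430 next round, worth 0.71 × 430 = 305.3 now; the target offers that and keeps 294.7.
So by rejecting in round 1, the target gets 294.7 next round, worth 0.65 × 294.7 = 191.555 now.
Offer 199 ≥ 191.555, so the target accepts.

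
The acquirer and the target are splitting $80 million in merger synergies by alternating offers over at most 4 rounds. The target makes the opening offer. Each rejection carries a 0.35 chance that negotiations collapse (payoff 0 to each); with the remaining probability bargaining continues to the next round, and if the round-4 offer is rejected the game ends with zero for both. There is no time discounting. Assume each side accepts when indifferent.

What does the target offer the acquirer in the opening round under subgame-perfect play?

Round 4 (the acquirer proposes): the target will accept anything ≥ 0, so the acquirer offers 0 and keeps 80.
Round 3 (the target proposes): rejecting gives the acquirer an expected 0.65 × 80 = 52, so the target offers 52, keeping 28.
Round 2 (the acquirer proposes): rejecting gives the target an expected 0.65 × 28 = 18.2, so the acquirer offers 18.2, keeping 61.8.
Round 1 (the target proposes): rejecting gives the acquirer an expected 0.65 × 61.8 = 40.17, so the target offers 40.17, keeping 39.83.

40.17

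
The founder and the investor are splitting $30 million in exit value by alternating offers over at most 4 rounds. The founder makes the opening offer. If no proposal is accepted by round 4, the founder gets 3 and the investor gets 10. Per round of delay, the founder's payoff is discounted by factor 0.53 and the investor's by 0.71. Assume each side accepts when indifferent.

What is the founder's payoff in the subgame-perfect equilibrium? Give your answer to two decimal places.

12.78

By backward induction:
Round 4 (the investor proposes): the founder gets 3 if talks fail, so the investor offers 3 and keeps 27.
Round 3 (the founder proposes): the investor can get 27 next round, worth 0.71 × 27 = 19.17 now, so the founder offers 19.17, keeping 10.83.
Round 2 (the investor proposes): the founder can get 10.83 next round, worth 0.53 × 10.83 = 5.7399 now; the investor offers that and keeps 24.2601.
Round 1 (the founder proposes): the investor can get 24.2601 next round, worth 0.71 × 24.2601 = 17.224671 now. The founder offers 17.224671 and keeps 30 − 17.224671 = 12.775329.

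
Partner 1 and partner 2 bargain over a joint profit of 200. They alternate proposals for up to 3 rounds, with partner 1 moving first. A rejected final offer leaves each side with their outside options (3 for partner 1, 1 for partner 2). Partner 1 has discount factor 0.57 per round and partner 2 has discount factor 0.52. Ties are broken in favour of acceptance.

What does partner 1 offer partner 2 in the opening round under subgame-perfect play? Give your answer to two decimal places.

Work backward from the last round.
Round 3 (partner 1 proposes): partner 2 gets 1 if talks fail, so partner 1 offers 1 and keeps 199.
Round 2 (partner 2 proposes): partner 1 can get 199 next round, worth 0.57 × 199 = 113.43 now; partner 2 offers that and keeps 86.57.
Round 1 (partner 1 proposes): partner 2 can get 86.57 next round, worth 0.52 × 86.57 = 45.0164 now. Partner 1 offers 45.0164 and keeps 200 − 45.0164 = 154.9836.

45.02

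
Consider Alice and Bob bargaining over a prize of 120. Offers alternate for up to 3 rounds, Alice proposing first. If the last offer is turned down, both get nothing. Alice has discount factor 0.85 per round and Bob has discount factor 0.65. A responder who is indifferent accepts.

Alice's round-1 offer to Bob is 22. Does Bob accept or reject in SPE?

Accept

Round 3 (Alice proposes): rejection yields 0 for Bob; Alice offers 0 and keeps 120.
Round 2 (Bob proposes): Alice can get 120 next round, worth 0.85 × 120 = 102 now; Bob offers that and keeps 18.
So by rejecting in round 1, Bob gets 18 next round, worth 0.65 × 18 = 11.7 now.
Offer 22 ≥ 11.7, so Bob accepts.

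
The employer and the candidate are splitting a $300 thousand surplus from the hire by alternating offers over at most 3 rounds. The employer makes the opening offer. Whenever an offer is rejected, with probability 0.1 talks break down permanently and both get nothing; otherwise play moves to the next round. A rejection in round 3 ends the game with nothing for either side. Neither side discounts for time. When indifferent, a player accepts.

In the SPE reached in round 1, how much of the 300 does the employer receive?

Round 3 (the employer proposes): rejection yields 0 for the candidate; the employer offers 0 and keeps 300.
Round 2 (the candidate proposes): rejecting gives the employer an expected 0.9 × 300 = 270; the candidate offers that and keeps 30.
Round 1 (the employer proposes): rejecting gives the candidate an expected 0.9 × 30 = 27; the employer offers that and keeps 273.

273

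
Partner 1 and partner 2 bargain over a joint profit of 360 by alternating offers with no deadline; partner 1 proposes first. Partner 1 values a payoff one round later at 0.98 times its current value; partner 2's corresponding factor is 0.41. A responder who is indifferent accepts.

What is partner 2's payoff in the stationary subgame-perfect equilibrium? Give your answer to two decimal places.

4.93

In a stationary SPE each proposer offers the other exactly their discounted continuation value.
If partner 1 keeps x when proposing and partner 2 keeps y when proposing, then x = 360 − 0.41y and y = 360 − 0.98x.
Solving: x = 360(1 − 0.41) / (1 − 0.98·0.41) = 212.4 / 0.5982 ≈ 355.0652.
Partner 2 gets 360 − 355.0652 ≈ 4.9348.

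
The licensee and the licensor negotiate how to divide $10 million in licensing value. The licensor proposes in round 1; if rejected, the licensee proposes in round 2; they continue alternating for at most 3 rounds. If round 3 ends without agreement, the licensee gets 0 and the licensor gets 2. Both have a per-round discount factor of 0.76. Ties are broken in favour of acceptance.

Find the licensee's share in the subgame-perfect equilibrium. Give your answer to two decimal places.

Round 3 (the licensor proposes): rejection yields 0 for the licensee; the licensor offers 0 and keeps 10.
Round 2 (the licensee proposes): the licensor can get 10 next round, worth 0.76 × 10 = 7.6 now; the licensee offers that and keeps 2.4.
Round 1 (the licensor proposes): the licensee can get 2.4 next round, worth 0.76 × 2.4 = 1.824 now; the licensor offers that and keeps 8.176.

1.82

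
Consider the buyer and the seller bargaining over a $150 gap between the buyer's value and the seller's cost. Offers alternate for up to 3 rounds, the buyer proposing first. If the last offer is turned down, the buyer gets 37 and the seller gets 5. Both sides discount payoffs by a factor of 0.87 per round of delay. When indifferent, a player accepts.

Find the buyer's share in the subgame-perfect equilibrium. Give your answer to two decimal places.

Work backward from the last round.
Round 3 (the buyer proposes): the seller gets 5 if talks fail, so the buyer offers 5 and keeps 145.
Round 2 (the seller proposes): the buyer can get 145 next round, worth 0.87 × 145 = 126.15 now, so the seller offers 126.15, keeping 23.85.
Round 1 (the buyer proposes): the seller can get 23.85 next round, worth 0.87 × 23.85 = 20.7495 now, so the buyer offers 20.7495, keeping 129.2505.

129.25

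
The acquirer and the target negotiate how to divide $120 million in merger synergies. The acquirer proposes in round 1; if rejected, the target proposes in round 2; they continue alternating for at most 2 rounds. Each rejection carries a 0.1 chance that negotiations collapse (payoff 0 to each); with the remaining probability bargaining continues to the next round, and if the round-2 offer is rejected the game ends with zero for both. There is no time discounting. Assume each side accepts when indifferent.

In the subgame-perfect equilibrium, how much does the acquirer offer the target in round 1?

By backward induction:
Round 2 (the target proposes): the acquirer will accept anything ≥ 0, so the target offers 0 and keeps 120.
Round 1 (the acquirer proposes): rejecting gives the target an expected 0.9 × 120 = 108. The acquirer offers 108 and keeps 120 − 108 = 12.

108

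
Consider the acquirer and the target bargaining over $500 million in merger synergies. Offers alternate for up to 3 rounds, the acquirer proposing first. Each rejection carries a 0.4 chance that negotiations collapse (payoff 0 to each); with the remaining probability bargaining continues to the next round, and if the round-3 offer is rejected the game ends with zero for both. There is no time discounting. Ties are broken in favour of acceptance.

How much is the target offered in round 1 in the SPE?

By backward induction:
Round 3 (the acquirer proposes): the target will accept anything ≥ 0, so the acquirer offers 0 and keeps 500.
Round 2 (the target proposes): rejecting gives the acquirer an expected 0.6 × 500 = 300. The target offers 300 and keeps 500 − 300 = 200.
Round 1 (the acquirer proposes): rejecting gives the target an expected 0.6 × 200 = 120. The acquirer offers 120 and keeps 500 − 120 = 380.

120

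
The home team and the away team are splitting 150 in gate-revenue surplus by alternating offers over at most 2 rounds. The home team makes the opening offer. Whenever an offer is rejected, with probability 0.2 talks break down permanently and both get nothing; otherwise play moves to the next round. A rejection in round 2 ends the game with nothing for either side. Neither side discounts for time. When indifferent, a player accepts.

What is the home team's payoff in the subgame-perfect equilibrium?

30

By backward induction:
Round 2 (the away team proposes): rejection yields 0 for the home team; the away team offers 0 and keeps 150.
Round 1 (the home team proposes): rejecting gives the away team an expected 0.8 × 150 = 120, so the home team offers 120, keeping 30.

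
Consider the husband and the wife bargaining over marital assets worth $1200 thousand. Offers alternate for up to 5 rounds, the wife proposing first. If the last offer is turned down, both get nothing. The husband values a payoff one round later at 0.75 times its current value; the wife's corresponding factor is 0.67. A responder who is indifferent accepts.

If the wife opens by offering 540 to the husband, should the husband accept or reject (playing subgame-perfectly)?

Accept

Work out the husband's continuation value if the offer is rejected.
Round 5 (the wife proposes): the husband will accept anything ≥ 0, so the wife offers 0 and keeps 1200.
Round 4 (the husband proposes): the wife can get 1200 next round, worth 0.67 × 1200 = 804 now; the husband offers that and keeps 396.
Round 3 (the wife proposes): the husband can get 396 next round, worth 0.75 × 396 = 297 now. The wife offers 297 and keeps 1200 − 297 = 903.
Round 2 (the husband proposes): the wife can get 903 next round, worth 0.67 × 903 = 605.01 now. The husband offers 605.01 and keeps 1200 − 605.01 = 594.99.
So by rejecting in round 1, the husband gets 594.99 next round, worth 0.75 × 594.99 = 446.2425 now.
Offer 540 ≥ 446.2425, so the husband accepts.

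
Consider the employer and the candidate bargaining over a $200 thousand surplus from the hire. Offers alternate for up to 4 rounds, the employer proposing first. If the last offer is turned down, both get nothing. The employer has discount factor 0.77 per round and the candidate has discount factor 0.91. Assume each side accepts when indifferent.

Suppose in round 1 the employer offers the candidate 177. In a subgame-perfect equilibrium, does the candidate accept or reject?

Accept

Round 4 (the candidate proposes): the employer will accept anything ≥ 0, so the candidate offers 0 and keeps 200.
Round 3 (the employer proposes): the candidate can get 200 next round, worth 0.91 × 200 = 182 now, so the employer offers 182, keeping 18.
Round 2 (the candidate proposes): the employer can get 18 next round, worth 0.77 × 18 = 13.86 now, so the candidate offers 13.86, keeping 186.14.
So by rejecting in round 1, the candidate gets 186.14 next round, worth 0.91 × 186.14 = 169.3874 now.
Offer 177 ≥ 169.3874, so the candidate accepts.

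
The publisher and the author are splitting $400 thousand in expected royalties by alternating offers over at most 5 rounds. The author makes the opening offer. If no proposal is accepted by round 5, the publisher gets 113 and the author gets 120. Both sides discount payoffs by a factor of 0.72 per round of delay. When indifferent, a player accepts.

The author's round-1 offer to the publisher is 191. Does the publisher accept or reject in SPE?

Accept

Round 5 (the author proposes): the publisher gets 113 if talks fail, so the author offers 113 and keeps 287.
Round 4 (the publisher proposes): the author can get 287 next round, worth 0.72 × 287 = 206.64 now; the publisher offers that and keeps 193.36.
Round 3 (the author proposes): the publisher can get 193.36 next round, worth 0.72 × 193.36 = 139.2192 now. The author offers 139.2192 and keeps 400 − 139.2192 = 260.7808.
Round 2 (the publisher proposes): the author can get 260.7808 next round, worth 0.72 × 260.7808 = 187.762176 now. The publisher offers 187.762176 and keeps 400 − 187.762176 = 212.237824.
So by rejecting in round 1, the publisher gets 212.237824 next round, worth 0.72 × 212.237824 = 152.81123328 now.
Offer 191 ≥ 152.81123328, so the publisher accepts.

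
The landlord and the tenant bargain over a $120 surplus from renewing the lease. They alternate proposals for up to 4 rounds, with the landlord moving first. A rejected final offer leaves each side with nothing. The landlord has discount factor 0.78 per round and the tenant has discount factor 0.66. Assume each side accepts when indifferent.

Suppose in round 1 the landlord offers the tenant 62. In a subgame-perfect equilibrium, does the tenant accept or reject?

Work out the tenant's continuation value if the offer is rejected.
Round 4 (the tenant proposes): rejection yields 0 for the landlord; the tenant offers 0 and keeps 120.
Round 3 (the landlord proposes): the tenant can get 120 next round, worth 0.66 × 120 = 79.2 now; the landlord offers that and keeps 40.8.
Round 2 (the tenant proposes): the landlord can get 40.8 next round, worth 0.78 × 40.8 = 31.824 now; the tenant offers that and keeps 88.176.
So by rejecting in round 1, the tenant gets 88.176 next round, worth 0.66 × 88.176 = 58.19616 now.
Offer 62 ≥ 58.19616, so the tenant accepts.

Accept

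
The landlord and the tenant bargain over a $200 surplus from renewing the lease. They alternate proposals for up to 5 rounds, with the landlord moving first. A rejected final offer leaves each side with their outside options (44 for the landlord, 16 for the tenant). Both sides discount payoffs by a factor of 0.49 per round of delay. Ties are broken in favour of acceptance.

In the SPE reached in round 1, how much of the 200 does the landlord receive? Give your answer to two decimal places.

Round 5 (the landlord proposes): the tenant gets 16 if talks fail, so the landlord offers 16 and keeps 184.
Round 4 (the tenant proposes): the landlord can get 184 next round, worth 0.49 × 184 = 90.16 now, so the tenant offers 90.16, keeping 109.84.
Round 3 (the landlord proposes): the tenant can get 109.84 next round, worth 0.49 × 109.84 = 53.8216 now. The landlord offers 53.8216 and keeps 200 − 53.8216 = 146.1784.
Round 2 (the tenant proposes): the landlord can get 146.1784 next round, worth 0.49 × 146.1784 = 71.627416 now. The tenant offers 71.627416 and keeps 200 − 71.627416 = 128.372584.
Round 1 (the landlord proposes): the tenant can get 128.372584 next round, worth 0.49 × 128.372584 = 62.90256616 now; the landlord offers that and keeps 137.09743384.

137.10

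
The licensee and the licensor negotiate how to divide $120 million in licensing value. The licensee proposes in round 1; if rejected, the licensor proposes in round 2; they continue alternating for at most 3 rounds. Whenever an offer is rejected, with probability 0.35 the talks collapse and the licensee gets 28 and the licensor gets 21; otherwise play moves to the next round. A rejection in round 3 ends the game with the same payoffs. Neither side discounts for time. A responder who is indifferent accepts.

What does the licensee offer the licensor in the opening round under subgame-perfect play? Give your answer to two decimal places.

37.15

Round 3 (the licensee proposes): the licensor gets 21 if talks fail, so the licensee offers 21 and keeps 99.
Round 2 (the licensor proposes): rejecting gives the licensee an expected 0.65 × 99 + 0.35 × 28 = 74.15. The licensor offers 74.15 and keeps 120 − 74.15 = 45.85.
Round 1 (the licensee proposes): rejecting gives the licensor an expected 0.65 × 45.85 + 0.35 × 21 = 37.1525. The licensee offers 37.1525 and keeps 120 − 37.1525 = 82.8475.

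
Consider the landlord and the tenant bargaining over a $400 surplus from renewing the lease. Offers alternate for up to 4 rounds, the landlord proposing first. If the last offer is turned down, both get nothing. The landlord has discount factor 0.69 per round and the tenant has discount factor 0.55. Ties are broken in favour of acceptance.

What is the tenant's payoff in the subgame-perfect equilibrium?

Round 4 (the tenant proposes): rejection yields 0 for the landlord; the tenant offers 0 and keeps 400.
Round 3 (the landlord proposes): the tenant can get 400 next round, worth 0.55 × 400 = 220 now; the landlord offers that and keeps 180.
Round 2 (the tenant proposes): the landlord can get 180 next round, worth 0.69 × 180 = 124.2 now, so the tenant offers 124.2, keeping 275.8.
Round 1 (the landlord proposes): the tenant can get 275.8 next round, worth 0.55 × 275.8 = 151.69 now, so the landlord offers 151.69, keeping 248.31.

151.69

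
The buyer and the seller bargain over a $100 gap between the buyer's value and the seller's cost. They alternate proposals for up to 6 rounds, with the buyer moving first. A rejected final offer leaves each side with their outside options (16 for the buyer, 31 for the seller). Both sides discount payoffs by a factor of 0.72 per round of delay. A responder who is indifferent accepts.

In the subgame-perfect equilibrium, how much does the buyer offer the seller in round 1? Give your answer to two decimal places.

46.86

Round 6 (the seller proposes): the buyer gets 16 if talks fail, so the seller offers 16 and keeps 84.
Round 5 (the buyer proposes): the seller can get 84 next round, worth 0.72 × 84 = 60.48 now; the buyer offers that and keeps 39.52.
Round 4 (the seller proposes): the buyer can get 39.52 next round, worth 0.72 × 39.52 = 28.4544 now, so the seller offers 28.4544, keeping 71.5456.
Round 3 (the buyer proposes): the seller can get 71.5456 next round, worth 0.72 × 71.5456 = 51.512832 now. The buyer offers 51.512832 and keeps 100 − 51.512832 = 48.487168.
Round 2 (the seller proposes): the buyer can get 48.487168 next round, worth 0.72 × 48.487168 = 34.91076096 now, so the seller offers 34.91076096, keeping 65.08923904.
Round 1 (the buyer proposes): the seller can get 65.08923904 next round, worth 0.72 × 65.08923904 = 46.8642521088 now. The buyer offers 46.8642521088 and keeps 100 − 46.8642521088 = 53.1357478912.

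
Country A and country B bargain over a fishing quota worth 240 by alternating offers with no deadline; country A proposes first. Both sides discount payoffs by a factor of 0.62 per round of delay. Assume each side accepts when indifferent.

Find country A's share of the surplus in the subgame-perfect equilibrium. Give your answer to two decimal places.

When country A proposes, country B accepts any offer worth at least 0.62 times what country B would get by proposing next round; and vice versa.
This gives x = 240 − 0.62y and y = 240 − 0.62x, where x and y are each side's share when it proposes.
Hence (1 − 0.62·0.62)x = 240(1 − 0.62), i.e. 0.6156·x = 91.2.
x ≈ 148.1481; country B's share is 240 − x ≈ 91.8519.

148.15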